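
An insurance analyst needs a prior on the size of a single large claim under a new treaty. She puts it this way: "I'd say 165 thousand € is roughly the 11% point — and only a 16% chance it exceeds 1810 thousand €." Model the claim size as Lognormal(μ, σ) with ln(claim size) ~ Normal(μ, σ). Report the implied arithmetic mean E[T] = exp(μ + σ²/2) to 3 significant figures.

If T ~ Lognormal(μ,σ) then ln T ~ Normal(μ,σ), so the p-quantile of ln T is μ + z_p·σ.
ln(165) = 5.106 and ln(1810) = 7.501; z_{0.11} = -1.227, z_{0.84} = 0.9945.
σ = (7.501 − 5.106)/(0.9945 − (-1.227)) = 1.078.
μ = 5.106 − (-1.227)·1.078 = 6.429.
E[T] = exp(μ + σ²/2) = exp(6.429 + 0.5815) = 1110 thousand €.

E[T] ≈ 1110 thousand €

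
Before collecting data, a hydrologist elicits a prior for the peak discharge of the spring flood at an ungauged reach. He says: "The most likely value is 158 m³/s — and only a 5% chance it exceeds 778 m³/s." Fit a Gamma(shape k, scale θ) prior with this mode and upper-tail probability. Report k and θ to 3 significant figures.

k ≈ 1.95, θ ≈ 167

Gamma(k,θ) with k>1 has mode (k−1)θ, so θ = 158/(k−1).
Need P(X < 778) = 0.95 with θ tied to k this way. Start at k = 2, θ = 158: P(X<778) ≈ 0.957.
Too high — lower k to spread out. Iterating converges to k ≈ 1.95.
Then θ = 158/(1.95−1) ≈ 167.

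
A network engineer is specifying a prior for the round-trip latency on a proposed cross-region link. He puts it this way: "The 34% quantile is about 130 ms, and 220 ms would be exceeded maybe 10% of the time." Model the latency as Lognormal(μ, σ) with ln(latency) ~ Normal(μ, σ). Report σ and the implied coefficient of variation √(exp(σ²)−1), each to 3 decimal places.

If T ~ Lognormal(μ,σ) then ln T ~ Normal(μ,σ), so the p-quantile of ln T is μ + z_p·σ.
ln(130) = 4.868 and ln(220) = 5.394; z_{0.34} = -0.4125, z_{0.9} = 1.282.
σ = (5.394 − 4.868)/(1.282 − (-0.4125)) = 0.311.
μ = 4.868 − (-0.4125)·0.311 = 4.996.
CV = √(exp(σ²)−1) = √(exp(0.0964)−1) = 0.318.

σ ≈ 0.311, CV ≈ 0.318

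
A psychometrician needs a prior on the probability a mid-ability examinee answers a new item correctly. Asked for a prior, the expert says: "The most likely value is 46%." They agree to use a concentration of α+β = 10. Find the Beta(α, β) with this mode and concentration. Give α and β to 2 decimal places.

For α,β > 1 the Beta mode is (α−1)/(α+β−2). With α+β = 10, the mode is (α−1)/8.
Set (α−1)/8 = 0.46 → α = 1 + 0.46·8 = 4.68.
β = 10 − α = 5.32.

α = 4.68, β = 5.32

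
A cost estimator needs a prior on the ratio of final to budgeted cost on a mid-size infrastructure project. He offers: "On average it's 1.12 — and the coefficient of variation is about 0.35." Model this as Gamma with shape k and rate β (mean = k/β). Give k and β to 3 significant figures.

k ≈ 8.16, β ≈ 7.29

For Gamma(k, rate β): mean = k/β, variance = k/β², so CV = 1/√k.
CV = 0.35, hence k = 1/CV² = 8.16.
Then β = k/mean = 8.16/1.12 = 7.29.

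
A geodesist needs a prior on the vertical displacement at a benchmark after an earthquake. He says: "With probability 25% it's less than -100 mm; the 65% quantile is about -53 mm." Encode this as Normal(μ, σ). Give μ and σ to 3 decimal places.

μ = -70.088, σ = 44.348

For Normal(μ,σ), the p-quantile is μ + z_p·σ. Here z_{0.25} = -0.6745, z_{0.65} = 0.3853.
So -100 = μ − 0.6745σ and -53 = μ + 0.3853σ.
Subtracting: σ = (-53 − -100)/(0.3853 − (-0.6745)) = 44.348.
Then μ = -100 − (-0.6745)·44.348 = -70.088.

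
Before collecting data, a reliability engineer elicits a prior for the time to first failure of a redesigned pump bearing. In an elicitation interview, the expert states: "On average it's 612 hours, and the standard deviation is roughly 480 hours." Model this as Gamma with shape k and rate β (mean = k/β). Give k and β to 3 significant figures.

k ≈ 1.63, β ≈ 0.00266

For Gamma(k, rate β): mean = k/β, variance = k/β², so CV = 1/√k.
CV = SD/mean = 480/612 = 0.7843, hence k = 1/CV² = 1.63.
Then β = k/mean = 1.63/612 = 0.00266.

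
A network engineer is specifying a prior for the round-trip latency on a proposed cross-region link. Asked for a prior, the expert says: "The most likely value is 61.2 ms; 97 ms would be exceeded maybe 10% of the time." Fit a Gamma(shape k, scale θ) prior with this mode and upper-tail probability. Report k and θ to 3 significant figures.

k ≈ 9.84, θ ≈ 6.92

Gamma(k,θ) with k>1 has mode (k−1)θ, so θ = 61.2/(k−1).
Need P(X < 97) = 0.9 with θ tied to k this way. Start at k = 2, θ = 61.2: P(X<97) ≈ 0.470.
Too low — raise k to concentrate. Iterating converges to k ≈ 9.84.
Then θ = 61.2/(9.84−1) ≈ 6.92.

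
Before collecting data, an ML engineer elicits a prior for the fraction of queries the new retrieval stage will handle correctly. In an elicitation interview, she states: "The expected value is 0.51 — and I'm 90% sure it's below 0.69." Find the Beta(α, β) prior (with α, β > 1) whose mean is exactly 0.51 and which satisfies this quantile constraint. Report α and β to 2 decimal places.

With mean 0.51 fixed, write α = 0.51s, β = 0.49s where s = α+β.
Need P(θ < 0.69) = 0.9 under Beta(0.51s, 0.49s). Normal approximation: (q−m)/√(m(1−m)/s) ≈ z_{0.9} = 1.28, so s ≈ 0.51·0.49·(1.28)²/(0.69−0.51)² = 12.7.
At s = 12.7: P(θ<0.69) ≈ 0.904. Adjusting to match 0.9 gives s ≈ 12.26.
So α = 0.51·12.26 ≈ 6.25, β = 0.49·12.26 ≈ 6.01.

α ≈ 6.25, β ≈ 6.01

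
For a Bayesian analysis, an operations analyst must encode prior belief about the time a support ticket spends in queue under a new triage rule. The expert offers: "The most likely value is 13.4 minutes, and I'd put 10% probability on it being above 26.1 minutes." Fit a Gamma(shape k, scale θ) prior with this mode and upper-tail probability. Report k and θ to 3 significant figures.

Gamma(k,θ) with k>1 has mode (k−1)θ, so θ = 13.4/(k−1).
Need P(X < 26.1) = 0.9 with θ tied to k this way. Start at k = 2, θ = 13.4: P(X<26.1) ≈ 0.580.
Too low — raise k to concentrate. Iterating converges to k ≈ 5.31.
Then θ = 13.4/(5.31−1) ≈ 3.11.

k ≈ 5.31, θ ≈ 3.11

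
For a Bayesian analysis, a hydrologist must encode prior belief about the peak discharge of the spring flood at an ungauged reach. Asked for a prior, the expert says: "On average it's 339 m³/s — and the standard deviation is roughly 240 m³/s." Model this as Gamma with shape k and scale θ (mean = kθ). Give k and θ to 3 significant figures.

For Gamma(k, scale θ): mean = kθ, variance = kθ², so CV = 1/√k.
CV = SD/mean = 240/339 = 0.708, hence k = 1/CV² = 2.
Then θ = mean/k = 339/2 = 170.

k ≈ 2, θ ≈ 170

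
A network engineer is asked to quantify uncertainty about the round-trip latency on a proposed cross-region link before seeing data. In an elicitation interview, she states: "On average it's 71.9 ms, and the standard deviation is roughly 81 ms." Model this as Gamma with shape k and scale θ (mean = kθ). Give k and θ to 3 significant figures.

For Gamma(k, scale θ): mean = kθ, variance = kθ², so CV = 1/√k.
CV = SD/mean = 81/71.9 = 1.127, hence k = 1/CV² = 0.788.
Then θ = mean/k = 71.9/0.788 = 91.3.

k ≈ 0.788, θ ≈ 91.3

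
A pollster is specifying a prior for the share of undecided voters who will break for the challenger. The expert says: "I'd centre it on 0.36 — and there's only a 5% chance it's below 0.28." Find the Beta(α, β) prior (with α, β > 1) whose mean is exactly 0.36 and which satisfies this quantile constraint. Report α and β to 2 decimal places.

α ≈ 33.25, β ≈ 59.12

With mean 0.36 fixed, write α = 0.36s, β = 0.64s where s = α+β.
Need P(θ < 0.28) = 0.05 under Beta(0.36s, 0.64s). Normal approximation: (q−m)/√(m(1−m)/s) ≈ z_{0.05} = -1.64, so s ≈ 0.36·0.64·(-1.64)²/(0.28−0.36)² = 97.4.
At s = 97.4: P(θ<0.28) ≈ 0.045. Adjusting to match 0.05 gives s ≈ 92.37.
So α = 0.36·92.37 ≈ 33.25, β = 0.64·92.37 ≈ 59.12.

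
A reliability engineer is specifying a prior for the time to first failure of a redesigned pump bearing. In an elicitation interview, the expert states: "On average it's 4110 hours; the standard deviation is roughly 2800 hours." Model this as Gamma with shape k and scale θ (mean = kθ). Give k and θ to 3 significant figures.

k ≈ 2.15, θ ≈ 1910

For Gamma(k, scale θ): mean = kθ, variance = kθ², so CV = 1/√k.
CV = SD/mean = 2800/4110 = 0.6813, hence k = 1/CV² = 2.15.
Then θ = mean/k = 4110/2.15 = 1910.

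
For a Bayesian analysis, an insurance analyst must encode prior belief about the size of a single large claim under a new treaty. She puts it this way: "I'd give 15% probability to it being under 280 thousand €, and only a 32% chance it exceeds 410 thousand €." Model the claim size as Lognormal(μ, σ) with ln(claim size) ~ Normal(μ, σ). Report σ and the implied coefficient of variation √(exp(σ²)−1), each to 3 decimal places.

If T ~ Lognormal(μ,σ) then ln T ~ Normal(μ,σ), so the p-quantile of ln T is μ + z_p·σ.
ln(280) = 5.635 and ln(410) = 6.016; z_{0.15} = -1.036, z_{0.68} = 0.4677.
σ = (6.016 − 5.635)/(0.4677 − (-1.036)) = 0.254.
μ = 5.635 − (-1.036)·0.254 = 5.898.
CV = √(exp(σ²)−1) = √(exp(0.0643)−1) = 0.258.

σ ≈ 0.254, CV ≈ 0.258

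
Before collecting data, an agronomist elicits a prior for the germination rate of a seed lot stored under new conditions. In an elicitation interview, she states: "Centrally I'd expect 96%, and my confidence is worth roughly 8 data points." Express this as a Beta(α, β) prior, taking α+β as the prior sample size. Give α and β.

α = 7.68, β = 0.32

Under the effective-sample-size interpretation, Beta(α, β) has prior mean α/(α+β) and prior sample size α+β.
So α+β = 8 and α/(α+β) = 0.96, giving α = 0.96·8 = 7.68 and β = 8 − 7.68 = 0.32.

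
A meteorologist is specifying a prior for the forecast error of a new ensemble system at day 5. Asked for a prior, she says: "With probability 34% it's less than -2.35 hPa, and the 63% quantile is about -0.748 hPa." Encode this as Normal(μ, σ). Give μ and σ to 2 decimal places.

μ = -1.46, σ = 2.15

The p-quantile of Normal(μ,σ) is μ + z_p·σ, with z_{0.34} = -0.4125 and z_{0.63} = 0.3319.
Eliminate σ: μ = (z₂·x₁ − z₁·x₂)/(z₂ − z₁) = (0.3319·-2.35 − (-0.4125)·-0.748)/0.7443 = -1.46.
Then σ = (x₂ − x₁)/(z₂ − z₁) = (-0.748 − -2.35)/0.7443 = 2.15.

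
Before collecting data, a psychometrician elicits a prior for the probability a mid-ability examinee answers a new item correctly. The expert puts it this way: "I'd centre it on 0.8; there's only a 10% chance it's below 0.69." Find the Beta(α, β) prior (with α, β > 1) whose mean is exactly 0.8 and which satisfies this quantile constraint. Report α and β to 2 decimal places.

With mean 0.8 fixed, write α = 0.8s, β = 0.2s where s = α+β.
Need P(θ < 0.69) = 0.1 under Beta(0.8s, 0.2s). Normal approximation: (q−m)/√(m(1−m)/s) ≈ z_{0.1} = -1.28, so s ≈ 0.8·0.2·(-1.28)²/(0.69−0.8)² = 21.7.
At s = 21.7: P(θ<0.69) ≈ 0.106. Adjusting to match 0.1 gives s ≈ 23.19.
So α = 0.8·23.19 ≈ 18.55, β = 0.2·23.19 ≈ 4.64.

α ≈ 18.55, β ≈ 4.64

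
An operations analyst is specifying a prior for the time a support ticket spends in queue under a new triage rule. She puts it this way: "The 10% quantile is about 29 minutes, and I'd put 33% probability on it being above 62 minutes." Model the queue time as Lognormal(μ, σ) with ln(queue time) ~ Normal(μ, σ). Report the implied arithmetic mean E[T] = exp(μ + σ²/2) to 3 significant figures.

If T ~ Lognormal(μ,σ) then ln T ~ Normal(μ,σ), so the p-quantile of ln T is μ + z_p·σ.
ln(29) = 3.367 and ln(62) = 4.127; z_{0.1} = -1.282, z_{0.67} = 0.4399.
σ = (4.127 − 3.367)/(0.4399 − (-1.282)) = 0.441.
μ = 3.367 − (-1.282)·0.441 = 3.933.
E[T] = exp(μ + σ²/2) = exp(3.933 + 0.0974) = 56.3 minutes.

E[T] ≈ 56.3 minutes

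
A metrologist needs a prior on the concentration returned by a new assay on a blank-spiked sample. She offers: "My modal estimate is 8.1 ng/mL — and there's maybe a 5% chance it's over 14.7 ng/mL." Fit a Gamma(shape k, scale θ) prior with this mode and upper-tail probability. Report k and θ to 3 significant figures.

k ≈ 8.84, θ ≈ 1.03

Gamma(k,θ) with k>1 has mode (k−1)θ, so θ = 8.1/(k−1).
Need P(X < 14.7) = 0.95 with θ tied to k this way. Start at k = 2, θ = 8.1: P(X<14.7) ≈ 0.542.
Too low — raise k to concentrate. Iterating converges to k ≈ 8.84.
Then θ = 8.1/(8.84−1) ≈ 1.03.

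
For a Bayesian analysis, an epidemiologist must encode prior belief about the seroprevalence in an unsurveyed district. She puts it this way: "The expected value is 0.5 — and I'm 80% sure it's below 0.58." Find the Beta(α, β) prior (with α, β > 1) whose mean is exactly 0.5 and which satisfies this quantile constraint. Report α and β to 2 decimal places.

α ≈ 13.90, β ≈ 13.90

With mean 0.5 fixed, write α = 0.5s, β = 0.5s where s = α+β.
Need P(θ < 0.58) = 0.8 under Beta(0.5s, 0.5s). Normal approximation: (q−m)/√(m(1−m)/s) ≈ z_{0.8} = 0.842, so s ≈ 0.5·0.5·(0.842)²/(0.58−0.5)² = 27.7.
At s = 27.7: P(θ<0.58) ≈ 0.799. Adjusting to match 0.8 gives s ≈ 27.81.
So α = 0.5·27.81 ≈ 13.90, β = 0.5·27.81 ≈ 13.90.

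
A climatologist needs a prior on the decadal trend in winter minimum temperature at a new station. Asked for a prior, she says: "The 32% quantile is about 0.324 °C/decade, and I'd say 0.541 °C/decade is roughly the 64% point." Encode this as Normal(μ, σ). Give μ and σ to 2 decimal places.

The p-quantile of Normal(μ,σ) is μ + z_p·σ, with z_{0.32} = -0.4677 and z_{0.64} = 0.3585.
Eliminate σ: μ = (z₂·x₁ − z₁·x₂)/(z₂ − z₁) = (0.3585·0.324 − (-0.4677)·0.541)/0.8262 = 0.45.
Then σ = (x₂ − x₁)/(z₂ − z₁) = (0.541 − 0.324)/0.8262 = 0.26.

μ = 0.45, σ = 0.26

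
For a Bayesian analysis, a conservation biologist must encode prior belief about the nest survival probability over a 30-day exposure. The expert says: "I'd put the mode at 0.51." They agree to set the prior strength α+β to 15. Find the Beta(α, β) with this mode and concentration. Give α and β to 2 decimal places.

α = 7.63, β = 7.37

For α,β > 1 the Beta mode is (α−1)/(α+β−2). With α+β = 15, the mode is (α−1)/13.
Set (α−1)/13 = 0.51 → α = 1 + 0.51·13 = 7.63.
β = 15 − α = 7.37.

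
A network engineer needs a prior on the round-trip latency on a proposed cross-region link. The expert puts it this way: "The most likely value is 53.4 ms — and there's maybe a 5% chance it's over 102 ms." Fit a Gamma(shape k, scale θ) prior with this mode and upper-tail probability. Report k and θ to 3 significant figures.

Gamma(k,θ) with k>1 has mode (k−1)θ, so θ = 53.4/(k−1).
Need P(X < 102) = 0.95 with θ tied to k this way. Start at k = 2, θ = 53.4: P(X<102) ≈ 0.569.
Too low — raise k to concentrate. Iterating converges to k ≈ 7.64.
Then θ = 53.4/(7.64−1) ≈ 8.05.

k ≈ 7.64, θ ≈ 8.05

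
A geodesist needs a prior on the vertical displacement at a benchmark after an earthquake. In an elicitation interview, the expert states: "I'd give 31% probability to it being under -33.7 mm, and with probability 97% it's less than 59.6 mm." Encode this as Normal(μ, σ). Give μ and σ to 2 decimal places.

μ = -14.23, σ = 39.26

For Normal(μ,σ), the p-quantile is μ + z_p·σ. Here z_{0.31} = -0.4959, z_{0.97} = 1.881.
So -33.7 = μ − 0.4959σ and 59.6 = μ + 1.881σ.
Subtracting: σ = (59.6 − -33.7)/(1.881 − (-0.4959)) = 39.26.
Then μ = -33.7 − (-0.4959)·39.26 = -14.23.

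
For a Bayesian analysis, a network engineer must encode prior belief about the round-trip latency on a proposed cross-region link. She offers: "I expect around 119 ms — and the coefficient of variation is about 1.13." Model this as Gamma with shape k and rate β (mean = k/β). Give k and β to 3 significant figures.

For Gamma(k, rate β): mean = k/β, variance = k/β², so CV = 1/√k.
CV = 1.13, hence k = 1/CV² = 0.783.
Then β = k/mean = 0.783/119 = 0.00658.

k ≈ 0.783, β ≈ 0.00658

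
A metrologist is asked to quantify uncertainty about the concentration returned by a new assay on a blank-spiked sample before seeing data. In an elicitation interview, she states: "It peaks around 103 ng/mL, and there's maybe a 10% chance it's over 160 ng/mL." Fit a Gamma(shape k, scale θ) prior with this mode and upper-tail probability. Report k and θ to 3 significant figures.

Gamma(k,θ) with k>1 has mode (k−1)θ, so θ = 103/(k−1).
Need P(X < 160) = 0.9 with θ tied to k this way. Start at k = 2, θ = 103: P(X<160) ≈ 0.460.
Too low — raise k to concentrate. Iterating converges to k ≈ 10.6.
Then θ = 103/(10.6−1) ≈ 10.7.

k ≈ 10.6, θ ≈ 10.7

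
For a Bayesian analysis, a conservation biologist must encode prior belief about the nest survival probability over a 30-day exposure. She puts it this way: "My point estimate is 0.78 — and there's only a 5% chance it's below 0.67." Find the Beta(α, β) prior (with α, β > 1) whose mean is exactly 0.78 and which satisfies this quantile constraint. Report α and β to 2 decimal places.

With mean 0.78 fixed, write α = 0.78s, β = 0.22s where s = α+β.
Need P(θ < 0.67) = 0.05 under Beta(0.78s, 0.22s). Normal approximation: (q−m)/√(m(1−m)/s) ≈ z_{0.05} = -1.64, so s ≈ 0.78·0.22·(-1.64)²/(0.67−0.78)² = 38.4.
At s = 38.4: P(θ<0.67) ≈ 0.059. Adjusting to match 0.05 gives s ≈ 42.87.
So α = 0.78·42.87 ≈ 33.44, β = 0.22·42.87 ≈ 9.43.

α ≈ 33.44, β ≈ 9.43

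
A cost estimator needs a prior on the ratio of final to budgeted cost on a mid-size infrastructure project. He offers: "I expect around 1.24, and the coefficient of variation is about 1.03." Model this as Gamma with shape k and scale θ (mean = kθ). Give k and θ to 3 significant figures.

For Gamma(k, scale θ): mean = kθ, variance = kθ², so CV = 1/√k.
CV = 1.03, hence k = 1/CV² = 0.943.
Then θ = mean/k = 1.24/0.943 = 1.32.

k ≈ 0.943, θ ≈ 1.32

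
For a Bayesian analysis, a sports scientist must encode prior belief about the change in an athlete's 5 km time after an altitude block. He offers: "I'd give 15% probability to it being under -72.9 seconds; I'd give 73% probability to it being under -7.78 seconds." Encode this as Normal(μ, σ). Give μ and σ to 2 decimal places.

The p-quantile of Normal(μ,σ) is μ + z_p·σ, with z_{0.15} = -1.036 and z_{0.73} = 0.6128.
Eliminate σ: μ = (z₂·x₁ − z₁·x₂)/(z₂ − z₁) = (0.6128·-72.9 − (-1.036)·-7.78)/1.649 = -31.98.
Then σ = (x₂ − x₁)/(z₂ − z₁) = (-7.78 − -72.9)/1.649 = 39.48.

μ = -31.98, σ = 39.48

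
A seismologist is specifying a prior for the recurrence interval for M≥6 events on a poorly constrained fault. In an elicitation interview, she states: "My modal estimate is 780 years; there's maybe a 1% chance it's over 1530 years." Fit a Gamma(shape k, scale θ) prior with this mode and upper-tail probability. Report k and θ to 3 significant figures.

Gamma(k,θ) with k>1 has mode (k−1)θ, so θ = 780/(k−1).
Need P(X < 1530) = 0.99 with θ tied to k this way. Start at k = 2, θ = 780: P(X<1530) ≈ 0.583.
Too low — raise k to concentrate. Iterating converges to k ≈ 11.9.
Then θ = 780/(11.9−1) ≈ 71.8.

k ≈ 11.9, θ ≈ 71.8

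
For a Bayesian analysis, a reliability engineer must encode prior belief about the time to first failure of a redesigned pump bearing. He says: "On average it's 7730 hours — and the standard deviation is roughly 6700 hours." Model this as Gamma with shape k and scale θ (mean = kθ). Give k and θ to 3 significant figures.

k ≈ 1.33, θ ≈ 5810

For Gamma(k, scale θ): mean = kθ, variance = kθ², so CV = 1/√k.
CV = SD/mean = 6700/7730 = 0.8668, hence k = 1/CV² = 1.33.
Then θ = mean/k = 7730/1.33 = 5810.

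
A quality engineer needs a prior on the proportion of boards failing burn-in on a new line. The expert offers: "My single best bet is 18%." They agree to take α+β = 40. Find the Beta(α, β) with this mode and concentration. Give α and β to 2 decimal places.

For α,β > 1 the Beta mode is (α−1)/(α+β−2). With α+β = 40, the mode is (α−1)/38.
Set (α−1)/38 = 0.18 → α = 1 + 0.18·38 = 7.84.
β = 40 − α = 32.16.

α = 7.84, β = 32.16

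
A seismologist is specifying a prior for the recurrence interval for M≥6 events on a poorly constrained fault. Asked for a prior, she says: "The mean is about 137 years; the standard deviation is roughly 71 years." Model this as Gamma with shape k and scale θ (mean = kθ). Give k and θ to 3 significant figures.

For Gamma(k, scale θ): mean = kθ, variance = kθ², so CV = 1/√k.
CV = SD/mean = 71/137 = 0.5182, hence k = 1/CV² = 3.72.
Then θ = mean/k = 137/3.72 = 36.8.

k ≈ 3.72, θ ≈ 36.8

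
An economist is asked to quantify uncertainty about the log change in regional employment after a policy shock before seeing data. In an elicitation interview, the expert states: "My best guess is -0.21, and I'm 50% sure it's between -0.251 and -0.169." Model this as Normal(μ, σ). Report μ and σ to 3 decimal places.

μ = -0.210, σ = 0.061

A symmetric 50% interval runs μ ± z·σ with z = 0.6745.
Half-width = 0.041, so σ = 0.041/0.6745 = 0.061.
μ is the stated best guess, -0.210.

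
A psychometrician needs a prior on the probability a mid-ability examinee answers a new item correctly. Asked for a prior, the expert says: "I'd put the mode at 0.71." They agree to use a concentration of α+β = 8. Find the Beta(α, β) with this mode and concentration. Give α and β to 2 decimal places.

α = 5.26, β = 2.74

For α,β > 1 the Beta mode is (α−1)/(α+β−2). With α+β = 8, the mode is (α−1)/6.
Set (α−1)/6 = 0.71 → α = 1 + 0.71·6 = 5.26.
β = 8 − α = 2.74.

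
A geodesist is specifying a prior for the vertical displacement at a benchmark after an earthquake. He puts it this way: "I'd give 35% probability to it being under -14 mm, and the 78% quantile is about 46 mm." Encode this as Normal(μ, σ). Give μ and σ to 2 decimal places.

The p-quantile of Normal(μ,σ) is μ + z_p·σ, with z_{0.35} = -0.3853 and z_{0.78} = 0.7722.
Eliminate σ: μ = (z₂·x₁ − z₁·x₂)/(z₂ − z₁) = (0.7722·-14 − (-0.3853)·46)/1.158 = 5.97.
Then σ = (x₂ − x₁)/(z₂ − z₁) = (46 − -14)/1.158 = 51.84.

μ = 5.97, σ = 51.84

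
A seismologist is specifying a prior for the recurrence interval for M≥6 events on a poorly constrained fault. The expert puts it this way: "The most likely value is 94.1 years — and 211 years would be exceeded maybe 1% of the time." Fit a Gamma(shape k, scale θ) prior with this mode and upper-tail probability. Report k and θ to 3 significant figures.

Gamma(k,θ) with k>1 has mode (k−1)θ, so θ = 94.1/(k−1).
Need P(X < 211) = 0.99 with θ tied to k this way. Start at k = 2, θ = 94.1: P(X<211) ≈ 0.656.
Too low — raise k to concentrate. Iterating converges to k ≈ 8.37.
Then θ = 94.1/(8.37−1) ≈ 12.8.

k ≈ 8.37, θ ≈ 12.8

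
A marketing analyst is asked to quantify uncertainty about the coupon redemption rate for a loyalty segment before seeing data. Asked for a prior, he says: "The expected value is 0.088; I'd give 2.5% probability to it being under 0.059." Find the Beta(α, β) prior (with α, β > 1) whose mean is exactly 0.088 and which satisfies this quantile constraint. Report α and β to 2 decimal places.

α ≈ 27.02, β ≈ 280.05

With mean 0.088 fixed, write α = 0.088s, β = 0.912s where s = α+β.
Need P(θ < 0.059) = 0.025 under Beta(0.088s, 0.912s). Normal approximation: (q−m)/√(m(1−m)/s) ≈ z_{0.025} = -1.96, so s ≈ 0.088·0.912·(-1.96)²/(0.059−0.088)² = 366.6.
At s = 366.6: P(θ<0.059) ≈ 0.016. Adjusting to match 0.025 gives s ≈ 307.08.
So α = 0.088·307.08 ≈ 27.02, β = 0.912·307.08 ≈ 280.05.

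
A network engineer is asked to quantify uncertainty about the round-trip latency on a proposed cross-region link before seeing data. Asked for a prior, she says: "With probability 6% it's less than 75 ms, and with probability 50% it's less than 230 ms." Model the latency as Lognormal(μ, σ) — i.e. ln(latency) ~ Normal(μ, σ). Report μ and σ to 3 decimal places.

μ ≈ 5.438, σ ≈ 0.721

If T ~ Lognormal(μ,σ) then ln T ~ Normal(μ,σ), so the p-quantile of ln T is μ + z_p·σ.
ln(75) = 4.317 and ln(230) = 5.438; z_{0.06} = -1.555, z_{0.5} = 0.
σ = (5.438 − 4.317)/(0 − (-1.555)) = 0.721.
μ = 4.317 − (-1.555)·0.721 = 5.438.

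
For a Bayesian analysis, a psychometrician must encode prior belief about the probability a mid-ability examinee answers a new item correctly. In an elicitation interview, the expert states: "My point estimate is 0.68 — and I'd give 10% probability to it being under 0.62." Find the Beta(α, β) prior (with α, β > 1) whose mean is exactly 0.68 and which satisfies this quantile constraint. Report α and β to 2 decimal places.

α ≈ 68.93, β ≈ 32.44

With mean 0.68 fixed, write α = 0.68s, β = 0.32s where s = α+β.
Need P(θ < 0.62) = 0.1 under Beta(0.68s, 0.32s). Normal approximation: (q−m)/√(m(1−m)/s) ≈ z_{0.1} = -1.28, so s ≈ 0.68·0.32·(-1.28)²/(0.62−0.68)² = 99.3.
At s = 99.3: P(θ<0.62) ≈ 0.102. Adjusting to match 0.1 gives s ≈ 101.37.
So α = 0.68·101.37 ≈ 68.93, β = 0.32·101.37 ≈ 32.44.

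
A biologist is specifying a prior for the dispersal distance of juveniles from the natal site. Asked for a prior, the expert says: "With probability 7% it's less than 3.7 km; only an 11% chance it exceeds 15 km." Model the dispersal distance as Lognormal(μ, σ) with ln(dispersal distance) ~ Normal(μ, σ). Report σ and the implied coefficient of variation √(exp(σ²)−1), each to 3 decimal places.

If T ~ Lognormal(μ,σ) then ln T ~ Normal(μ,σ), so the p-quantile of ln T is μ + z_p·σ.
ln(3.7) = 1.308 and ln(15) = 2.708; z_{0.07} = -1.476, z_{0.89} = 1.227.
σ = (2.708 − 1.308)/(1.227 − (-1.476)) = 0.518.
μ = 1.308 − (-1.476)·0.518 = 2.073.
CV = √(exp(σ²)−1) = √(exp(0.2683)−1) = 0.555.

σ ≈ 0.518, CV ≈ 0.555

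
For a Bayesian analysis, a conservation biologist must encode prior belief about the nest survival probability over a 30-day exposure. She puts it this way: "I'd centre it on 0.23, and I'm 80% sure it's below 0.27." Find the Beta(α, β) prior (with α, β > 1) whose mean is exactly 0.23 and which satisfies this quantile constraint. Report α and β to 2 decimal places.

α ≈ 17.33, β ≈ 58.02

With mean 0.23 fixed, write α = 0.23s, β = 0.77s where s = α+β.
Need P(θ < 0.27) = 0.8 under Beta(0.23s, 0.77s). Normal approximation: (q−m)/√(m(1−m)/s) ≈ z_{0.8} = 0.842, so s ≈ 0.23·0.77·(0.842)²/(0.27−0.23)² = 78.4.
At s = 78.4: P(θ<0.27) ≈ 0.804. Adjusting to match 0.8 gives s ≈ 75.35.
So α = 0.23·75.35 ≈ 17.33, β = 0.77·75.35 ≈ 58.02.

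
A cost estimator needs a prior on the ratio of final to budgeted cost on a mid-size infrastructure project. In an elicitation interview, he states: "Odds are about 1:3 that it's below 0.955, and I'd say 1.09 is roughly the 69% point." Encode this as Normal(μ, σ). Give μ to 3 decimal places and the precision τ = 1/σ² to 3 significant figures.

μ = 1.033, τ = 75.2

The p-quantile of Normal(μ,σ) is μ + z_p·σ, with z_{0.25} = -0.6745 and z_{0.69} = 0.4959.
Eliminate σ: μ = (z₂·x₁ − z₁·x₂)/(z₂ − z₁) = (0.4959·0.955 − (-0.6745)·1.09)/1.17 = 1.033.
Then σ = (x₂ − x₁)/(z₂ − z₁) = (1.09 − 0.955)/1.17 = 0.115.
Precision τ = 1/σ² = 1/0.1154² = 75.2.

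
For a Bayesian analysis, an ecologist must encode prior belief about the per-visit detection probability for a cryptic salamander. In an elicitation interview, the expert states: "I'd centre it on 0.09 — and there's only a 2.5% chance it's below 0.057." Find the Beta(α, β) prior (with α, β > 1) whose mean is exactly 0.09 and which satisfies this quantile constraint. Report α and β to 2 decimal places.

With mean 0.09 fixed, write α = 0.09s, β = 0.91s where s = α+β.
Need P(θ < 0.057) = 0.025 under Beta(0.09s, 0.91s). Normal approximation: (q−m)/√(m(1−m)/s) ≈ z_{0.025} = -1.96, so s ≈ 0.09·0.91·(-1.96)²/(0.057−0.09)² = 288.9.
At s = 288.9: P(θ<0.057) ≈ 0.015. Adjusting to match 0.025 gives s ≈ 236.15.
So α = 0.09·236.15 ≈ 21.25, β = 0.91·236.15 ≈ 214.90.

α ≈ 21.25, β ≈ 214.90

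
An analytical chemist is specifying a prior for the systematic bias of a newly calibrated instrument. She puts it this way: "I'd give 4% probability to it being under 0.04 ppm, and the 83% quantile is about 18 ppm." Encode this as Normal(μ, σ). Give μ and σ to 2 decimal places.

The p-quantile of Normal(μ,σ) is μ + z_p·σ, with z_{0.04} = -1.751 and z_{0.83} = 0.9542.
Eliminate σ: μ = (z₂·x₁ − z₁·x₂)/(z₂ − z₁) = (0.9542·0.04 − (-1.751)·18)/2.705 = 11.66.
Then σ = (x₂ − x₁)/(z₂ − z₁) = (18 − 0.04)/2.705 = 6.64.

μ = 11.66, σ = 6.64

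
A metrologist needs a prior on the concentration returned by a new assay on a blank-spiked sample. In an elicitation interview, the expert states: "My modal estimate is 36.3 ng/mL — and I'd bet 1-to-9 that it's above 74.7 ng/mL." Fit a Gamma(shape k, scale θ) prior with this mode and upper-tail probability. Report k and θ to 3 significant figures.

Gamma(k,θ) with k>1 has mode (k−1)θ, so θ = 36.3/(k−1).
Need P(X < 74.7) = 0.9 with θ tied to k this way. Start at k = 2, θ = 36.3: P(X<74.7) ≈ 0.609.
Too low — raise k to concentrate. Iterating converges to k ≈ 4.69.
Then θ = 36.3/(4.69−1) ≈ 9.85.

k ≈ 4.69, θ ≈ 9.85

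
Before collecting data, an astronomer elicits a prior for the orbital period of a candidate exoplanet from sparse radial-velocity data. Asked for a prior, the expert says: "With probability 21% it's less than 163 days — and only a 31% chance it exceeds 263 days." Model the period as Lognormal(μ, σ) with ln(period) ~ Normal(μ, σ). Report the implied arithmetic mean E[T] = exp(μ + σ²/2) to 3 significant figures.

If T ~ Lognormal(μ,σ) then ln T ~ Normal(μ,σ), so the p-quantile of ln T is μ + z_p·σ.
ln(163) = 5.094 and ln(263) = 5.572; z_{0.21} = -0.8064, z_{0.69} = 0.4959.
σ = (5.572 − 5.094)/(0.4959 − (-0.8064)) = 0.367.
μ = 5.094 − (-0.8064)·0.367 = 5.390.
E[T] = exp(μ + σ²/2) = exp(5.390 + 0.0675) = 235 days.

E[T] ≈ 235 days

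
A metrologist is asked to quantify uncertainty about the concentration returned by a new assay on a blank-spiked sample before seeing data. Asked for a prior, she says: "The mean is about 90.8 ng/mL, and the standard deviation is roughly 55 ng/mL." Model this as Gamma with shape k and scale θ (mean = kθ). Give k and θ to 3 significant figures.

For Gamma(k, scale θ): mean = kθ, variance = kθ², so CV = 1/√k.
CV = SD/mean = 55/90.8 = 0.6057, hence k = 1/CV² = 2.73.
Then θ = mean/k = 90.8/2.73 = 33.3.

k ≈ 2.73, θ ≈ 33.3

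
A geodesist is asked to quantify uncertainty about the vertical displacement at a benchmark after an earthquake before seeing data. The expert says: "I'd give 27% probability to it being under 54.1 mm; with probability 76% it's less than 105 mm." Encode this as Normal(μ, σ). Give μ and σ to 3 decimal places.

For Normal(μ,σ), the p-quantile is μ + z_p·σ. Here z_{0.27} = -0.6128, z_{0.76} = 0.7063.
So 54.1 = μ − 0.6128σ and 105 = μ + 0.7063σ.
Subtracting: σ = (105 − 54.1)/(0.7063 − (-0.6128)) = 38.586.
Then μ = 54.1 − (-0.6128)·38.586 = 77.746.

μ = 77.746, σ = 38.586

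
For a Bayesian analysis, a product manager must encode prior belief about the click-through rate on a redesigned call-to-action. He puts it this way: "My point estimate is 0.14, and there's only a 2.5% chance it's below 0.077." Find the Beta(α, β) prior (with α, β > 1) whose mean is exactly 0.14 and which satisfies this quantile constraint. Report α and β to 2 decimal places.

With mean 0.14 fixed, write α = 0.14s, β = 0.86s where s = α+β.
Need P(θ < 0.077) = 0.025 under Beta(0.14s, 0.86s). Normal approximation: (q−m)/√(m(1−m)/s) ≈ z_{0.025} = -1.96, so s ≈ 0.14·0.86·(-1.96)²/(0.077−0.14)² = 116.5.
At s = 116.5: P(θ<0.077) ≈ 0.013. Adjusting to match 0.025 gives s ≈ 90.93.
So α = 0.14·90.93 ≈ 12.73, β = 0.86·90.93 ≈ 78.20.

α ≈ 12.73, β ≈ 78.20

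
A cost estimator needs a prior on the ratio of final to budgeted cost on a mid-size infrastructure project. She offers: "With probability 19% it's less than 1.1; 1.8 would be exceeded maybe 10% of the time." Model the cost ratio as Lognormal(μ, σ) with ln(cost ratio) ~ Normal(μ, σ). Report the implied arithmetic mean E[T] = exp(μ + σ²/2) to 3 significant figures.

If T ~ Lognormal(μ,σ) then ln T ~ Normal(μ,σ), so the p-quantile of ln T is μ + z_p·σ.
ln(1.1) = 0.09531 and ln(1.8) = 0.5878; z_{0.19} = -0.8779, z_{0.9} = 1.282.
σ = (0.5878 − 0.09531)/(1.282 − (-0.8779)) = 0.228.
μ = 0.09531 − (-0.8779)·0.228 = 0.296.
E[T] = exp(μ + σ²/2) = exp(0.296 + 0.0260) = 1.38.

E[T] ≈ 1.38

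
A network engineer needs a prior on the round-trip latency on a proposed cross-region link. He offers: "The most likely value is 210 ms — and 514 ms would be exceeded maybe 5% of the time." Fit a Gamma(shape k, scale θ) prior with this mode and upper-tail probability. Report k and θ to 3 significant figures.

Gamma(k,θ) with k>1 has mode (k−1)θ, so θ = 210/(k−1).
Need P(X < 514) = 0.95 with θ tied to k this way. Start at k = 2, θ = 210: P(X<514) ≈ 0.702.
Too low — raise k to concentrate. Iterating converges to k ≈ 4.4.
Then θ = 210/(4.4−1) ≈ 61.8.

k ≈ 4.4, θ ≈ 61.8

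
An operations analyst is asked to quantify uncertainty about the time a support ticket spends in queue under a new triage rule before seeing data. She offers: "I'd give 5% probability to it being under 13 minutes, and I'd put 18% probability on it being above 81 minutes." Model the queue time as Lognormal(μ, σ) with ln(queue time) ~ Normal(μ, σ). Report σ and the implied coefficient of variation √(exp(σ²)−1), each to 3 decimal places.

If T ~ Lognormal(μ,σ) then ln T ~ Normal(μ,σ), so the p-quantile of ln T is μ + z_p·σ.
ln(13) = 2.565 and ln(81) = 4.394; z_{0.05} = -1.645, z_{0.82} = 0.9154.
σ = (4.394 − 2.565)/(0.9154 − (-1.645)) = 0.715.
μ = 2.565 − (-1.645)·0.715 = 3.740.
CV = √(exp(σ²)−1) = √(exp(0.5106)−1) = 0.816.

σ ≈ 0.715, CV ≈ 0.816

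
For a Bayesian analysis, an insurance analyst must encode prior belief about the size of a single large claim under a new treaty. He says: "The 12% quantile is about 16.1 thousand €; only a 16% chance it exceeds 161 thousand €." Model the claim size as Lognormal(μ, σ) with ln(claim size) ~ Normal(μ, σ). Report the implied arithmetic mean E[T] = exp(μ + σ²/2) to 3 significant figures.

E[T] ≈ 98.4 thousand €

If T ~ Lognormal(μ,σ) then ln T ~ Normal(μ,σ), so the p-quantile of ln T is μ + z_p·σ.
ln(16.1) = 2.779 and ln(161) = 5.081; z_{0.12} = -1.175, z_{0.84} = 0.9945.
σ = (5.081 − 2.779)/(0.9945 − (-1.175)) = 1.061.
μ = 2.779 − (-1.175)·1.061 = 4.026.
E[T] = exp(μ + σ²/2) = exp(4.026 + 0.5633) = 98.4 thousand €.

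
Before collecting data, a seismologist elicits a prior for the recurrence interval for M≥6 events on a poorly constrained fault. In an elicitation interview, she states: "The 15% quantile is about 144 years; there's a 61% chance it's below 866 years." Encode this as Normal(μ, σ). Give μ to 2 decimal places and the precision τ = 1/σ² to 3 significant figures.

μ = 712.73, τ = 3.32e-06

The p-quantile of Normal(μ,σ) is μ + z_p·σ, with z_{0.15} = -1.036 and z_{0.61} = 0.2793.
Eliminate σ: μ = (z₂·x₁ − z₁·x₂)/(z₂ − z₁) = (0.2793·144 − (-1.036)·866)/1.316 = 712.73.
Then σ = (x₂ − x₁)/(z₂ − z₁) = (866 − 144)/1.316 = 548.74.
Precision τ = 1/σ² = 1/548.7² = 3.32e-06.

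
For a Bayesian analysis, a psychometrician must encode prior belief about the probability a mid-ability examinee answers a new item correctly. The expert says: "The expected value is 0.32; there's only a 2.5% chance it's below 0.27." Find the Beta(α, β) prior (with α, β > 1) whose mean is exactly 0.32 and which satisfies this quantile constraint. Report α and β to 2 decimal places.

α ≈ 102.07, β ≈ 216.91

With mean 0.32 fixed, write α = 0.32s, β = 0.68s where s = α+β.
Need P(θ < 0.27) = 0.025 under Beta(0.32s, 0.68s). Normal approximation: (q−m)/√(m(1−m)/s) ≈ z_{0.025} = -1.96, so s ≈ 0.32·0.68·(-1.96)²/(0.27−0.32)² = 334.4.
At s = 334.4: P(θ<0.27) ≈ 0.022. Adjusting to match 0.025 gives s ≈ 318.98.
So α = 0.32·318.98 ≈ 102.07, β = 0.68·318.98 ≈ 216.91.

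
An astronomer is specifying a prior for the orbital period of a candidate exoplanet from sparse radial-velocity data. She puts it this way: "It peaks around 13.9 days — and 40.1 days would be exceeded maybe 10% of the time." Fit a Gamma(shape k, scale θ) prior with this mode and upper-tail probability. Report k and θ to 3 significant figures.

k ≈ 2.7, θ ≈ 8.18

Gamma(k,θ) with k>1 has mode (k−1)θ, so θ = 13.9/(k−1).
Need P(X < 40.1) = 0.9 with θ tied to k this way. Start at k = 2, θ = 13.9: P(X<40.1) ≈ 0.783.
Too low — raise k to concentrate. Iterating converges to k ≈ 2.7.
Then θ = 13.9/(2.7−1) ≈ 8.18.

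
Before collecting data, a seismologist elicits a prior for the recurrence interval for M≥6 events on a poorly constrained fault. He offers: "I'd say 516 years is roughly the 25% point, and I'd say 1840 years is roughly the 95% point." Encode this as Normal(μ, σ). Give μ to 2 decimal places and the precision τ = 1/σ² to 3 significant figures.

The p-quantile of Normal(μ,σ) is μ + z_p·σ, with z_{0.25} = -0.6745 and z_{0.95} = 1.645.
Eliminate σ: μ = (z₂·x₁ − z₁·x₂)/(z₂ − z₁) = (1.645·516 − (-0.6745)·1840)/2.319 = 901.03.
Then σ = (x₂ − x₁)/(z₂ − z₁) = (1840 − 516)/2.319 = 570.85.
Precision τ = 1/σ² = 1/570.9² = 3.07e-06.

μ = 901.03, τ = 3.07e-06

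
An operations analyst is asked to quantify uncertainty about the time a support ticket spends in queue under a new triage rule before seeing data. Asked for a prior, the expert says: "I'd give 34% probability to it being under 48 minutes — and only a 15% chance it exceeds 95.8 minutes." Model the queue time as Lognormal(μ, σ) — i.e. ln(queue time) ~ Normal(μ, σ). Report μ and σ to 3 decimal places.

If T ~ Lognormal(μ,σ) then ln T ~ Normal(μ,σ), so the p-quantile of ln T is μ + z_p·σ.
ln(48) = 3.871 and ln(95.8) = 4.562; z_{0.34} = -0.4125, z_{0.85} = 1.036.
σ = (4.562 − 3.871)/(1.036 − (-0.4125)) = 0.477.
μ = 3.871 − (-0.4125)·0.477 = 4.068.

μ ≈ 4.068, σ ≈ 0.477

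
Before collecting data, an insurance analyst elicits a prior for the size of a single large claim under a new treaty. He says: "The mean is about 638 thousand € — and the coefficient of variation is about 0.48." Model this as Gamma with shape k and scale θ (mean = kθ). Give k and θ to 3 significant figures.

k ≈ 4.34, θ ≈ 147

For Gamma(k, scale θ): mean = kθ, variance = kθ², so CV = 1/√k.
CV = 0.48, hence k = 1/CV² = 4.34.
Then θ = mean/k = 638/4.34 = 147.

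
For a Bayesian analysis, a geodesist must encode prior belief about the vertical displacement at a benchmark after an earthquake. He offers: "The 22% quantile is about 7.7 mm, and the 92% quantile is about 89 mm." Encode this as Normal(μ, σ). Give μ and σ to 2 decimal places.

μ = 36.53, σ = 37.34

The p-quantile of Normal(μ,σ) is μ + z_p·σ, with z_{0.22} = -0.7722 and z_{0.92} = 1.405.
Eliminate σ: μ = (z₂·x₁ − z₁·x₂)/(z₂ − z₁) = (1.405·7.7 − (-0.7722)·89)/2.177 = 36.53.
Then σ = (x₂ − x₁)/(z₂ − z₁) = (89 − 7.7)/2.177 = 37.34.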